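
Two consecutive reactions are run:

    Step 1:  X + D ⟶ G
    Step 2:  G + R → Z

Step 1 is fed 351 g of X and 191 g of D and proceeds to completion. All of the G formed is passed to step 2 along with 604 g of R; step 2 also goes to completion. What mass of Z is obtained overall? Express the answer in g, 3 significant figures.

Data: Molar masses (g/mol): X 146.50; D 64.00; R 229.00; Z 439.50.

1050 g

Step 1:
n(X) = 351.0 / 146.50 = 2.396 mol
n(D) = 191.0 / 64.00 = 2.984 mol
n/ν → X: 2.396, D: 2.984; X is limiting.
n(G) produced = (1/1) × 2.396 = 2.396 mol
Step 2:
n(G) available = 2.396 mol
n(R) = 604.0 / 229.00 = 2.638 mol
n/ν → G: 2.396, R: 2.638; G is limiting.
n(Z) = (1/1) × 2.396 = 2.396 mol
mass = 2.396 × 439.50 = 1053 g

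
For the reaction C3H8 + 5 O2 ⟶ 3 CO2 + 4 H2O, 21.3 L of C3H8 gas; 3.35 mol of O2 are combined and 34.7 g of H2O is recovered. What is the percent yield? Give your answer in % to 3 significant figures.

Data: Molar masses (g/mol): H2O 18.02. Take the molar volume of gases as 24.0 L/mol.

71.9 %

n(C3H8) = 21.30 / 24.0 = 0.8875 mol
n(O2) = 3.350 mol
n/ν for C3H8 = 0.8875/1 = 0.8875
n/ν for O2 = 3.350/5 = 0.6700
Smallest n/ν is O2 → limiting reagent.
theoretical n(H2O) = (4/5) × 3.350 = 2.680 mol → 48.29 g
% yield = 34.7 / 48.29 × 100 = 71.86 %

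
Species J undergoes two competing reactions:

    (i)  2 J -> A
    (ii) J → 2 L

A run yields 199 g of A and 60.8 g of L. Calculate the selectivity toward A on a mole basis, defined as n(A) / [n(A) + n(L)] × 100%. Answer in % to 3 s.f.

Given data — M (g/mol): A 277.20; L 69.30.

45.0 %

n(A) = 199 / 277.20 = 0.7179 mol
n(L) = 60.8 / 69.30 = 0.8773 mol
selectivity = 0.7179/(0.7179+0.8773) × 100 = 45.00 %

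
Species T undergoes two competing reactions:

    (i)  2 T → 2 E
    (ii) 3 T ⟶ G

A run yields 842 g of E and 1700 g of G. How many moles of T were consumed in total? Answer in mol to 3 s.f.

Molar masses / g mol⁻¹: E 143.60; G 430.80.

17.7 mol

n(E) = 842 / 143.60 = 5.864 mol
n(G) = 1700 / 430.80 = 3.946 mol
n(T) via (i) = (2/2)×5.864 = 5.864 mol
n(T) via (ii) = (3/1)×3.946 = 11.84 mol
total n(T) = 5.864 + 11.84 = 17.70 mol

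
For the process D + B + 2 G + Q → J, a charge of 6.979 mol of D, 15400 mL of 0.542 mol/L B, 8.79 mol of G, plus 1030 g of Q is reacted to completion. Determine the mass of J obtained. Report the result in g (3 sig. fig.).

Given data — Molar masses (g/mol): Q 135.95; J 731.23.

3210 g

n(D) = 6.979 mol
n(B) = 0.542 × 15400/1000 = 8.347 mol
n(G) = 8.790 mol
n(Q) = 1030 / 135.95 = 7.576 mol
n/ν for D = 6.979/1 = 6.979
n/ν for B = 8.347/1 = 8.347
n/ν for G = 8.790/2 = 4.395
n/ν for Q = 7.576/1 = 7.576
Smallest n/ν is G → limiting reagent.
n(J) = (1/2) × 8.790 = 4.395 mol
mass = 4.395 × 731.23 = 3214 g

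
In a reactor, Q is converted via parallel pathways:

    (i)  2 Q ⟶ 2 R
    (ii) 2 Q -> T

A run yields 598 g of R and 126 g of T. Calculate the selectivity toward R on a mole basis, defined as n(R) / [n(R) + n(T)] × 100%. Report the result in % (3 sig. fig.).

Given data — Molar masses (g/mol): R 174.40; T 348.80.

90.5 %

n(R) = 598 / 174.40 = 3.429 mol
n(T) = 126 / 348.80 = 0.3612 mol
selectivity = 3.429/(3.429+0.3612) × 100 = 90.47 %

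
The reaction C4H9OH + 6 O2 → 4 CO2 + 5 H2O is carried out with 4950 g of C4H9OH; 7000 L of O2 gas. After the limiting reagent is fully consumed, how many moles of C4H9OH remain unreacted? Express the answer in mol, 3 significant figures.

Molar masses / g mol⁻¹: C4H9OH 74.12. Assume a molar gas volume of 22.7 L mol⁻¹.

15.4 mol

n(C4H9OH) = 4950 / 74.12 = 66.78 mol
n(O2) = 7000 / 22.7 = 308.4 mol
n/ν → C4H9OH: 66.78, O2: 51.40; O2 is limiting.
C4H9OH consumed = (1/6) × 308.4 = 51.40 mol
C4H9OH remaining = 66.78 − 51.40 = 15.38 mol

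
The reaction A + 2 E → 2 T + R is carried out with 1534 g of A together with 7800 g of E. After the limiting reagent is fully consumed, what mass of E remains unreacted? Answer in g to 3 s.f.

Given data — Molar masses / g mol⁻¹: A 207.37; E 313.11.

3170 g

n(A) = 1534 / 207.37 = 7.397 mol
n(E) = 7800 / 313.11 = 24.91 mol
n/ν for A = 7.397/1 = 7.397
n/ν for E = 24.91/2 = 12.46
Smallest n/ν is A → limiting reagent.
E consumed = (2/1) × 7.397 = 14.79 mol
E remaining = 24.91 − 14.79 = 10.12 mol
mass = 10.12 × 313.11 = 3169 g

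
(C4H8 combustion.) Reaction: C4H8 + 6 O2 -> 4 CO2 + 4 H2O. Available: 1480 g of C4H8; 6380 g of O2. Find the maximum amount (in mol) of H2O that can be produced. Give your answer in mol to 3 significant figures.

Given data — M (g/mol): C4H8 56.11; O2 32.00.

n(C4H8) = 1480 / 56.11 = 26.38 mol
n(O2) = 6380 / 32.00 = 199.4 mol
n/ν for C4H8 = 26.38/1 = 26.38
n/ν for O2 = 199.4/6 = 33.23
Smallest n/ν is C4H8 → limiting reagent.
n(H2O) = (4/1) × 26.38 = 105.5 mol

106 mol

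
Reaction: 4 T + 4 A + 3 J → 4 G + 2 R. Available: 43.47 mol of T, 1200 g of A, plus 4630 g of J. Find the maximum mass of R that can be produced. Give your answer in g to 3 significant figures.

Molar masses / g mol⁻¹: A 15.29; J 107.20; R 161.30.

3510 g

n(T) = 43.47 mol
n(A) = 1200 / 15.29 = 78.48 mol
n(J) = 4630 / 107.20 = 43.19 mol
n/ν for T = 43.47/4 = 10.87
n/ν for A = 78.48/4 = 19.62
n/ν for J = 43.19/3 = 14.40
Smallest n/ν is T → limiting reagent.
n(R) = (2/4) × 43.47 = 21.74 mol
mass = 21.74 × 161.30 = 3507 g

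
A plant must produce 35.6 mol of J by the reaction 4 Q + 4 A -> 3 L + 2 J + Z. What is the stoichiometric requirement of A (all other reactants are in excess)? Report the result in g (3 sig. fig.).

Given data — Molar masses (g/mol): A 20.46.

1460 g

n(J) = 35.60 mol
n(A) = (4/2) × 35.60 = 71.20 mol
mass = 71.20 × 20.46 = 1457 g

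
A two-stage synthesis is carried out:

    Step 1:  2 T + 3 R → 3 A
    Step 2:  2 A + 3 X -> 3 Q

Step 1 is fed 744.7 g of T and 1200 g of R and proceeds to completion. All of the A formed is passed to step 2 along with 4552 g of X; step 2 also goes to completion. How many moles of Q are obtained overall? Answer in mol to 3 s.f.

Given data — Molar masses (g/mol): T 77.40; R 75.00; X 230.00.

19.8 mol

Step 1:
n(T) = 744.7 / 77.40 = 9.621 mol
n(R) = 1200 / 75.00 = 16.00 mol
n/ν for T = 9.621/2 = 4.811
n/ν for R = 16.00/3 = 5.333
Smallest n/ν is T → limiting reagent.
n(A) produced = (3/2) × 9.621 = 14.43 mol
Step 2:
n(A) available = 14.43 mol
n(X) = 4552 / 230.00 = 19.79 mol
n/ν for A = 14.43/2 = 7.215
n/ν for X = 19.79/3 = 6.597
Smallest n/ν is X → limiting reagent.
n(Q) = (3/3) × 19.79 = 19.79 mol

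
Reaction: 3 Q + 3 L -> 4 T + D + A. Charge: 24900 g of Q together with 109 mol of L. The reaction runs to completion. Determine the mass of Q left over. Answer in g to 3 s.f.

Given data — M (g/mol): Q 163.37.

n(Q) = 24900 / 163.37 = 152.4 mol
n(L) = 109.0 mol
n/ν → Q: 50.80, L: 36.33; L is limiting.
Q consumed = (3/3) × 109.0 = 109.0 mol
Q remaining = 152.4 − 109.0 = 43.40 mol
mass = 43.40 × 163.37 = 7090 g

7090 g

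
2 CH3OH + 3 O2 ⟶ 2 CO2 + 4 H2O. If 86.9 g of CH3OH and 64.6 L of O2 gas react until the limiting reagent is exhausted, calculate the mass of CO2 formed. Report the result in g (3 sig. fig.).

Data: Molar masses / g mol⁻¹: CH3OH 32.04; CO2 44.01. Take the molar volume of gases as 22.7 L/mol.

n(CH3OH) = 86.90 / 32.04 = 2.712 mol
n(O2) = 64.60 / 22.7 = 2.846 mol
n/ν for CH3OH = 2.712/2 = 1.356
n/ν for O2 = 2.846/3 = 0.9487
Smallest n/ν is O2 → limiting reagent.
n(CO2) = (2/3) × 2.846 = 1.897 mol
mass = 1.897 × 44.01 = 83.49 g

83.5 g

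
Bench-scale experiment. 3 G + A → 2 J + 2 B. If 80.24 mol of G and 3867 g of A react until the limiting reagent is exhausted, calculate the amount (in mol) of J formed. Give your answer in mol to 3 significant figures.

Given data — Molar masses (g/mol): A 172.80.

44.8 mol

n(G) = 80.24 mol
n(A) = 3867 / 172.80 = 22.38 mol
n/ν for G = 80.24/3 = 26.75
n/ν for A = 22.38/1 = 22.38
Smallest n/ν is A → limiting reagent.
n(J) = (2/1) × 22.38 = 44.76 mol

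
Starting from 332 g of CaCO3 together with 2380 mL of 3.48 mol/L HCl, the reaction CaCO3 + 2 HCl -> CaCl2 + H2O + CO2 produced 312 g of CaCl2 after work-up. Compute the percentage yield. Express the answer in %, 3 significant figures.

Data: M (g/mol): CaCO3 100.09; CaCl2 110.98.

84.8 %

n(CaCO3) = 332.0 / 100.09 = 3.317 mol
n(HCl) = 3.48 × 2380/1000 = 8.282 mol
n/ν for CaCO3 = 3.317/1 = 3.317
n/ν for HCl = 8.282/2 = 4.141
Smallest n/ν is CaCO3 → limiting reagent.
theoretical n(CaCl2) = (1/1) × 3.317 = 3.317 mol → 368.1 g
% yield = 312 / 368.1 × 100 = 84.76 %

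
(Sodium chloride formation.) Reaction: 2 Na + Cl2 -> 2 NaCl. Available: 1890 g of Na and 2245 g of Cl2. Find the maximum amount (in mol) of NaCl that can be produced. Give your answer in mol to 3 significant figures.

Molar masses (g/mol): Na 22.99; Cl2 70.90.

n(Na) = 1890 / 22.99 = 82.21 mol
n(Cl2) = 2245 / 70.90 = 31.66 mol
n/ν for Na = 82.21/2 = 41.11
n/ν for Cl2 = 31.66/1 = 31.66
Smallest n/ν is Cl2 → limiting reagent.
n(NaCl) = (2/1) × 31.66 = 63.32 mol

63.3 mol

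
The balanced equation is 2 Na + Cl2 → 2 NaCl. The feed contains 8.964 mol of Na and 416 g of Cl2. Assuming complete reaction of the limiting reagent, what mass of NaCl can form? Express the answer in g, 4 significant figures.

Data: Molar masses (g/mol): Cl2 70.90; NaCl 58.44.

n(Na) = 8.964 mol
n(Cl2) = 416.0 / 70.90 = 5.867 mol
n/ν for Na = 8.964/2 = 4.482
n/ν for Cl2 = 5.867/1 = 5.867
Smallest n/ν is Na → limiting reagent.
n(NaCl) = (2/2) × 8.964 = 8.964 mol
mass = 8.964 × 58.44 = 523.9 g

523.9 g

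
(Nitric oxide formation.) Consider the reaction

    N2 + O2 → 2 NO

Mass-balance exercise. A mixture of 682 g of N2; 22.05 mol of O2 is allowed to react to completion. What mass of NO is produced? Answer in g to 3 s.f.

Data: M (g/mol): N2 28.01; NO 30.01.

n(N2) = 682.0 / 28.01 = 24.35 mol
n(O2) = 22.05 mol
n/ν for N2 = 24.35/1 = 24.35
n/ν for O2 = 22.05/1 = 22.05
Smallest n/ν is O2 → limiting reagent.
n(NO) = (2/1) × 22.05 = 44.10 mol
mass = 44.10 × 30.01 = 1323 g

1320 g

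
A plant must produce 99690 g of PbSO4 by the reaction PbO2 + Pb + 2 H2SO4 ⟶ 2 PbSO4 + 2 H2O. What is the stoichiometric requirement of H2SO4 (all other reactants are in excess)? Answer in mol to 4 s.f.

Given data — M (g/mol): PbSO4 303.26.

328.7 mol

n(PbSO4) = 99690 / 303.26 = 328.7 mol
n(H2SO4) = (2/2) × 328.7 = 328.7 mol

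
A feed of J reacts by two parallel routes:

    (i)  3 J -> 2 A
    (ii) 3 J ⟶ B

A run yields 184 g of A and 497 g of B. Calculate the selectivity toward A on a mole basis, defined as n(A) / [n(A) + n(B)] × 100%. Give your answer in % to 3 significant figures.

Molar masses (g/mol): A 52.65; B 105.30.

n(A) = 184 / 52.65 = 3.495 mol
n(B) = 497 / 105.30 = 4.720 mol
selectivity = 3.495/(3.495+4.720) × 100 = 42.54 %

42.5 %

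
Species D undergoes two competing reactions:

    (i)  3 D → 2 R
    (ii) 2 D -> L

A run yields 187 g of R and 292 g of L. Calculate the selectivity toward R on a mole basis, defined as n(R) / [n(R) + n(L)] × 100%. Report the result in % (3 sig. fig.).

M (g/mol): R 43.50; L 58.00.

46.1 %

n(R) = 187 / 43.50 = 4.299 mol
n(L) = 292 / 58.00 = 5.034 mol
selectivity = 4.299/(4.299+5.034) × 100 = 46.06 %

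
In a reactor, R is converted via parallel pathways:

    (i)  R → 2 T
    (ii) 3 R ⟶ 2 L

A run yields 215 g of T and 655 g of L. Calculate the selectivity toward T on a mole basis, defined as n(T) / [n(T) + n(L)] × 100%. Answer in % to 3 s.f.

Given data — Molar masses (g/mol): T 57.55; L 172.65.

n(T) = 215 / 57.55 = 3.736 mol
n(L) = 655 / 172.65 = 3.794 mol
selectivity = 3.736/(3.736+3.794) × 100 = 49.61 %

49.6 %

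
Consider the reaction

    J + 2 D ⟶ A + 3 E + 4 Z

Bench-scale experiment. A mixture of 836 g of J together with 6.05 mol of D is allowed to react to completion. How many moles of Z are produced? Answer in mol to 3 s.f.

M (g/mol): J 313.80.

10.7 mol

n(J) = 836.0 / 313.80 = 2.664 mol
n(D) = 6.050 mol
n/ν for J = 2.664/1 = 2.664
n/ν for D = 6.050/2 = 3.025
Smallest n/ν is J → limiting reagent.
n(Z) = (4/1) × 2.664 = 10.66 mol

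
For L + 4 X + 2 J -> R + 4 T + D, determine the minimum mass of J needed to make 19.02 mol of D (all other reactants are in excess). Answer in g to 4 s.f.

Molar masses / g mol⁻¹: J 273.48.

10400 g

n(D) = 19.02 mol
n(J) = (2/1) × 19.02 = 38.04 mol
mass = 38.04 × 273.48 = 10400 g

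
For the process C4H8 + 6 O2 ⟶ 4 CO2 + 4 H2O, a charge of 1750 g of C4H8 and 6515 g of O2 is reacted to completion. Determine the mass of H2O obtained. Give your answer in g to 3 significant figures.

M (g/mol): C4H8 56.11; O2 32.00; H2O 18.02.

n(C4H8) = 1750 / 56.11 = 31.19 mol
n(O2) = 6515 / 32.00 = 203.6 mol
n/ν → C4H8: 31.19, O2: 33.93; C4H8 is limiting.
n(H2O) = (4/1) × 31.19 = 124.8 mol
mass = 124.8 × 18.02 = 2249 g

2250 g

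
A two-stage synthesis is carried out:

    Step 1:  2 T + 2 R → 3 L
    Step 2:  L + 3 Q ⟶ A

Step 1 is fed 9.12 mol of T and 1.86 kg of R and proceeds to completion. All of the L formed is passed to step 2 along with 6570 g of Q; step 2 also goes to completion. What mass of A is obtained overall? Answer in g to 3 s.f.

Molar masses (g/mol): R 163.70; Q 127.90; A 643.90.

Step 1:
n(T) = 9.120 mol
n(R) = 1.860×1000 / 163.70 = 11.36 mol
n/ν for T = 9.120/2 = 4.560
n/ν for R = 11.36/2 = 5.680
Smallest n/ν is T → limiting reagent.
n(L) produced = (3/2) × 9.120 = 13.68 mol
Step 2:
n(L) available = 13.68 mol
n(Q) = 6570 / 127.90 = 51.37 mol
n/ν for L = 13.68/1 = 13.68
n/ν for Q = 51.37/3 = 17.12
Smallest n/ν is L → limiting reagent.
n(A) = (1/1) × 13.68 = 13.68 mol
mass = 13.68 × 643.90 = 8809 g

8810 g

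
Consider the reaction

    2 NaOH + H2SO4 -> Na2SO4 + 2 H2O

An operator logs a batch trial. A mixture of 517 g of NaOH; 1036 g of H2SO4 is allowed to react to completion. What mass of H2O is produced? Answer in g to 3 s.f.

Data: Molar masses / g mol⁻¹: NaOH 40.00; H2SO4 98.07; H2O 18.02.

n(NaOH) = 517.0 / 40.00 = 12.93 mol
n(H2SO4) = 1036 / 98.07 = 10.56 mol
n/ν for NaOH = 12.93/2 = 6.465
n/ν for H2SO4 = 10.56/1 = 10.56
Smallest n/ν is NaOH → limiting reagent.
n(H2O) = (2/2) × 12.93 = 12.93 mol
mass = 12.93 × 18.02 = 233.0 g

233 g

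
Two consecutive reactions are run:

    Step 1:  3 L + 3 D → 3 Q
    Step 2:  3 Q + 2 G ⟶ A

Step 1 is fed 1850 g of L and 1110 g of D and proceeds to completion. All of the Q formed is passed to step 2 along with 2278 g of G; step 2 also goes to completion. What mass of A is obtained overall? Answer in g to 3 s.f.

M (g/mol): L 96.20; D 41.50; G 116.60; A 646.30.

4140 g

Step 1:
n(L) = 1850 / 96.20 = 19.23 mol
n(D) = 1110 / 41.50 = 26.75 mol
n/ν for L = 19.23/3 = 6.410
n/ν for D = 26.75/3 = 8.917
Smallest n/ν is L → limiting reagent.
n(Q) produced = (3/3) × 19.23 = 19.23 mol
Step 2:
n(Q) available = 19.23 mol
n(G) = 2278 / 116.60 = 19.54 mol
n/ν for Q = 19.23/3 = 6.410
n/ν for G = 19.54/2 = 9.770
Smallest n/ν is Q → limiting reagent.
n(A) = (1/3) × 19.23 = 6.410 mol
mass = 6.410 × 646.30 = 4143 g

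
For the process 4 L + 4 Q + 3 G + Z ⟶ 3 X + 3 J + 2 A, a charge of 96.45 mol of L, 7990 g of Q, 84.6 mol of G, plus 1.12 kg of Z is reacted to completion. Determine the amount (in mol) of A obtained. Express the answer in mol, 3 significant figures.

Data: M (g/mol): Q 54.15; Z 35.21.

48.2 mol

n(L) = 96.45 mol
n(Q) = 7990 / 54.15 = 147.6 mol
n(G) = 84.60 mol
n(Z) = 1.120×1000 / 35.21 = 31.81 mol
n/ν → L: 24.11, Q: 36.90, G: 28.20, Z: 31.81; L is limiting.
n(A) = (2/4) × 96.45 = 48.23 mol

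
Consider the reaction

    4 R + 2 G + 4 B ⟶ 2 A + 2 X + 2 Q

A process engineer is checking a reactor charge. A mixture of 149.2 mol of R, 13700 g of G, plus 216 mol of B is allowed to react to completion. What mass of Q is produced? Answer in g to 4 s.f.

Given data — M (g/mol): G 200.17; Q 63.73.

4362 g

n(R) = 149.2 mol
n(G) = 13700 / 200.17 = 68.44 mol
n(B) = 216.0 mol
n/ν → R: 37.30, G: 34.22, B: 54.00; G is limiting.
n(Q) = (2/2) × 68.44 = 68.44 mol
mass = 68.44 × 63.73 = 4362 g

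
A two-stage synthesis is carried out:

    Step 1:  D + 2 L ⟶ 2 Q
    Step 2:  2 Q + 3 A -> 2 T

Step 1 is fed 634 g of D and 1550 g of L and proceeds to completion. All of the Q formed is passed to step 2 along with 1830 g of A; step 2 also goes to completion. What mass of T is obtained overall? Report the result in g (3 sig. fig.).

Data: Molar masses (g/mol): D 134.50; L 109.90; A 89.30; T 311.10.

2930 g

Step 1:
n(D) = 634.0 / 134.50 = 4.714 mol
n(L) = 1550 / 109.90 = 14.10 mol
n/ν for D = 4.714/1 = 4.714
n/ν for L = 14.10/2 = 7.050
Smallest n/ν is D → limiting reagent.
n(Q) produced = (2/1) × 4.714 = 9.428 mol
Step 2:
n(Q) available = 9.428 mol
n(A) = 1830 / 89.30 = 20.49 mol
n/ν for Q = 9.428/2 = 4.714
n/ν for A = 20.49/3 = 6.830
Smallest n/ν is Q → limiting reagent.
n(T) = (2/2) × 9.428 = 9.428 mol
mass = 9.428 × 311.10 = 2933 g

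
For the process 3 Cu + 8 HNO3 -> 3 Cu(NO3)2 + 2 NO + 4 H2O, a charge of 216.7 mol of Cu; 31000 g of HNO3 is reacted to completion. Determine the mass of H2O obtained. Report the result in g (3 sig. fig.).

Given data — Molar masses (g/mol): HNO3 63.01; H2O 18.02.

4430 g

n(Cu) = 216.7 mol
n(HNO3) = 31000 / 63.01 = 492.0 mol
n/ν for Cu = 216.7/3 = 72.23
n/ν for HNO3 = 492.0/8 = 61.50
Smallest n/ν is HNO3 → limiting reagent.
n(H2O) = (4/8) × 492.0 = 246.0 mol
mass = 246.0 × 18.02 = 4433 g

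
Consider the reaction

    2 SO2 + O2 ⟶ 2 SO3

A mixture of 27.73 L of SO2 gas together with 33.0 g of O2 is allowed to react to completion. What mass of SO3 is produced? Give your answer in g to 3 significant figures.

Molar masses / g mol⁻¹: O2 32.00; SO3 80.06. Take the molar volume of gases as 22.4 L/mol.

99.1 g

n(SO2) = 27.73 / 22.4 = 1.238 mol
n(O2) = 33.00 / 32.00 = 1.031 mol
n/ν for SO2 = 1.238/2 = 0.6190
n/ν for O2 = 1.031/1 = 1.031
Smallest n/ν is SO2 → limiting reagent.
n(SO3) = (2/2) × 1.238 = 1.238 mol
mass = 1.238 × 80.06 = 99.11 g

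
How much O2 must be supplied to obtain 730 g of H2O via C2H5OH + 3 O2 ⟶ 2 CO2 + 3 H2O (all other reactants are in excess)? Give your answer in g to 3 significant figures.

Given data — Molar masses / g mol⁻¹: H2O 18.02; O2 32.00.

n(H2O) = 730 / 18.02 = 40.51 mol
n(O2) = (3/3) × 40.51 = 40.51 mol
mass = 40.51 × 32.00 = 1296 g

1300 g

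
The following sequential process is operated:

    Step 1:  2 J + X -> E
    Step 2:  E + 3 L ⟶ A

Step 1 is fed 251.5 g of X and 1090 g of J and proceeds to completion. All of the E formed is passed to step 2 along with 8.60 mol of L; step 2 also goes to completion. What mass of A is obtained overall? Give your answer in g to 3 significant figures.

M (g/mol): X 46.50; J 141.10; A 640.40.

1840 g

Step 1:
n(X) = 251.5 / 46.50 = 5.409 mol
n(J) = 1090 / 141.10 = 7.725 mol
n/ν for X = 5.409/1 = 5.409
n/ν for J = 7.725/2 = 3.863
Smallest n/ν is J → limiting reagent.
n(E) produced = (1/2) × 7.725 = 3.863 mol
Step 2:
n(E) available = 3.863 mol
n(L) = 8.600 mol
n/ν for E = 3.863/1 = 3.863
n/ν for L = 8.600/3 = 2.867
Smallest n/ν is L → limiting reagent.
n(A) = (1/3) × 8.600 = 2.867 mol
mass = 2.867 × 640.40 = 1836 g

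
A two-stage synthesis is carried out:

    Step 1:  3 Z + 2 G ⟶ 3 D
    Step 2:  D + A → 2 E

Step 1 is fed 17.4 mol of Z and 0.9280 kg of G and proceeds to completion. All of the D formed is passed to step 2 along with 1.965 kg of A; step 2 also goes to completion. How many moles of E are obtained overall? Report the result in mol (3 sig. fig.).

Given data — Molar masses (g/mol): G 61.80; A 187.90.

20.9 mol

Step 1:
n(Z) = 17.40 mol
n(G) = 0.9280×1000 / 61.80 = 15.02 mol
n/ν → Z: 5.800, G: 7.510; Z is limiting.
n(D) produced = (3/3) × 17.40 = 17.40 mol
Step 2:
n(D) available = 17.40 mol
n(A) = 1.965×1000 / 187.90 = 10.46 mol
n/ν → D: 17.40, A: 10.46; A is limiting.
n(E) = (2/1) × 10.46 = 20.92 mol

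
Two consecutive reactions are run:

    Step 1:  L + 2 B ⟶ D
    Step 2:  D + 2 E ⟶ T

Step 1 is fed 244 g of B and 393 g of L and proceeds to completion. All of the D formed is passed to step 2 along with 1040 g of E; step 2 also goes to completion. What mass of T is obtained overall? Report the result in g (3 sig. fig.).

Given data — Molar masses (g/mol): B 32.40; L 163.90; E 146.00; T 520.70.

1250 g

Step 1:
n(B) = 244.0 / 32.40 = 7.531 mol
n(L) = 393.0 / 163.90 = 2.398 mol
n/ν → B: 3.766, L: 2.398; L is limiting.
n(D) produced = (1/1) × 2.398 = 2.398 mol
Step 2:
n(D) available = 2.398 mol
n(E) = 1040 / 146.00 = 7.123 mol
n/ν → D: 2.398, E: 3.562; D is limiting.
n(T) = (1/1) × 2.398 = 2.398 mol
mass = 2.398 × 520.70 = 1249 g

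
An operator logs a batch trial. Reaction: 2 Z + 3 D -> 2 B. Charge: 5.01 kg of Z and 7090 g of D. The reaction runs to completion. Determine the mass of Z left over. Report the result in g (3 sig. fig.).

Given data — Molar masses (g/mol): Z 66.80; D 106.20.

2040 g

n(Z) = 5.010×1000 / 66.80 = 75.00 mol
n(D) = 7090 / 106.20 = 66.76 mol
n/ν for Z = 75.00/2 = 37.50
n/ν for D = 66.76/3 = 22.25
Smallest n/ν is D → limiting reagent.
Z consumed = (2/3) × 66.76 = 44.51 mol
Z remaining = 75.00 − 44.51 = 30.49 mol
mass = 30.49 × 66.80 = 2037 g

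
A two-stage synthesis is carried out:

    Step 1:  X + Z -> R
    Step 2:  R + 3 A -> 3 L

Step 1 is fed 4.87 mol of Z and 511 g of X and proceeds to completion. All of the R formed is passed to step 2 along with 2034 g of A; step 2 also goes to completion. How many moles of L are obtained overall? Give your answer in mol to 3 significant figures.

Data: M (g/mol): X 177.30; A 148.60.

Step 1:
n(Z) = 4.870 mol
n(X) = 511.0 / 177.30 = 2.882 mol
n/ν → Z: 4.870, X: 2.882; X is limiting.
n(R) produced = (1/1) × 2.882 = 2.882 mol
Step 2:
n(R) available = 2.882 mol
n(A) = 2034 / 148.60 = 13.69 mol
n/ν → R: 2.882, A: 4.563; R is limiting.
n(L) = (3/1) × 2.882 = 8.646 mol

8.65 mol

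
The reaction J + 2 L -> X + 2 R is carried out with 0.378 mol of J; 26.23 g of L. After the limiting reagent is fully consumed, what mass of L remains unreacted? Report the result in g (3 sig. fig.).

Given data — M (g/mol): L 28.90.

4.38 g

n(J) = 0.3780 mol
n(L) = 26.23 / 28.90 = 0.9076 mol
n/ν for J = 0.3780/1 = 0.3780
n/ν for L = 0.9076/2 = 0.4538
Smallest n/ν is J → limiting reagent.
L consumed = (2/1) × 0.3780 = 0.7560 mol
L remaining = 0.9076 − 0.7560 = 0.1516 mol
mass = 0.1516 × 28.90 = 4.381 g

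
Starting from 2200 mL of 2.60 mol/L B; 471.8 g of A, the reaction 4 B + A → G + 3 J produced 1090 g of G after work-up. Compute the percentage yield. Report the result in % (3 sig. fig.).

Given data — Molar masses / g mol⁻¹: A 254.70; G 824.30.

n(B) = 2.60 × 2200/1000 = 5.720 mol
n(A) = 471.8 / 254.70 = 1.852 mol
n/ν → B: 1.430, A: 1.852; B is limiting.
theoretical n(G) = (1/4) × 5.720 = 1.430 mol → 1179 g
% yield = 1090 / 1179 × 100 = 92.45 %

92.5 %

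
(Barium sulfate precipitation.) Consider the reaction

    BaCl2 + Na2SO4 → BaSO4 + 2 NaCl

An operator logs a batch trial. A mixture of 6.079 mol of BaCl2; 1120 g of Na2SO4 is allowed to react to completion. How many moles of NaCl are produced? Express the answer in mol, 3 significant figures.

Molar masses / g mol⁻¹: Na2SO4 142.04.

n(BaCl2) = 6.079 mol
n(Na2SO4) = 1120 / 142.04 = 7.885 mol
n/ν → BaCl2: 6.079, Na2SO4: 7.885; BaCl2 is limiting.
n(NaCl) = (2/1) × 6.079 = 12.16 mol

12.2 mol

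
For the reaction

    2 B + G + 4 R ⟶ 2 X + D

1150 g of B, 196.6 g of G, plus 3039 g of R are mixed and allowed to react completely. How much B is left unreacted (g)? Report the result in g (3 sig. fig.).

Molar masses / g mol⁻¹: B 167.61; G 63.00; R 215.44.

104 g

n(B) = 1150 / 167.61 = 6.861 mol
n(G) = 196.6 / 63.00 = 3.121 mol
n(R) = 3039 / 215.44 = 14.11 mol
n/ν for B = 6.861/2 = 3.431
n/ν for G = 3.121/1 = 3.121
n/ν for R = 14.11/4 = 3.528
Smallest n/ν is G → limiting reagent.
B consumed = (2/1) × 3.121 = 6.242 mol
B remaining = 6.861 − 6.242 = 0.6190 mol
mass = 0.6190 × 167.61 = 103.8 g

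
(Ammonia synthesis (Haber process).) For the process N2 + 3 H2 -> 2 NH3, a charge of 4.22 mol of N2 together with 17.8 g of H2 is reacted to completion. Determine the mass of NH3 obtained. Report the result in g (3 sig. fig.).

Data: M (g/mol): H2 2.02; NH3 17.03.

n(N2) = 4.220 mol
n(H2) = 17.80 / 2.02 = 8.812 mol
n/ν for N2 = 4.220/1 = 4.220
n/ν for H2 = 8.812/3 = 2.937
Smallest n/ν is H2 → limiting reagent.
n(NH3) = (2/3) × 8.812 = 5.875 mol
mass = 5.875 × 17.03 = 100.1 g

100 g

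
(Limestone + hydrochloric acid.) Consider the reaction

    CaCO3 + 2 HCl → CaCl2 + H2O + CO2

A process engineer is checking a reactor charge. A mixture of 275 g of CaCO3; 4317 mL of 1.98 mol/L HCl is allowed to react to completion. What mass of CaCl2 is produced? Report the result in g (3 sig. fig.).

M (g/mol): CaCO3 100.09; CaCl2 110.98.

n(CaCO3) = 275.0 / 100.09 = 2.748 mol
n(HCl) = 1.98 × 4317/1000 = 8.548 mol
n/ν → CaCO3: 2.748, HCl: 4.274; CaCO3 is limiting.
n(CaCl2) = (1/1) × 2.748 = 2.748 mol
mass = 2.748 × 110.98 = 305.0 g

305 g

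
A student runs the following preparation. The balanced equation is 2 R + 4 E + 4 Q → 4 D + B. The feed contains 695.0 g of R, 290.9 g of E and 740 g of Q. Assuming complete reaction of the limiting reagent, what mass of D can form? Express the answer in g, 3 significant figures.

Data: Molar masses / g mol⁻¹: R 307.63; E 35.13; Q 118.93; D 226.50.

n(R) = 695.0 / 307.63 = 2.259 mol
n(E) = 290.9 / 35.13 = 8.281 mol
n(Q) = 740.0 / 118.93 = 6.222 mol
n/ν → R: 1.130, E: 2.070, Q: 1.556; R is limiting.
n(D) = (4/2) × 2.259 = 4.518 mol
mass = 4.518 × 226.50 = 1023 g

1020 g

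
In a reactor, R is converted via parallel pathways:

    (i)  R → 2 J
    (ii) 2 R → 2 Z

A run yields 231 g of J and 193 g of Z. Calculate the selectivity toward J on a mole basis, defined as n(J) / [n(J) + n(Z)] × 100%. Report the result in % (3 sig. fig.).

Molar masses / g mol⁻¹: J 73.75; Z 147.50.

n(J) = 231 / 73.75 = 3.132 mol
n(Z) = 193 / 147.50 = 1.308 mol
selectivity = 3.132/(3.132+1.308) × 100 = 70.54 %

70.5 %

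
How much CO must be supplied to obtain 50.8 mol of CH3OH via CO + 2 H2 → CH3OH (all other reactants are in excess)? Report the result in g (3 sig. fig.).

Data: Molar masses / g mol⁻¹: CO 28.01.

1420 g

n(CH3OH) = 50.80 mol
n(CO) = (1/1) × 50.80 = 50.80 mol
mass = 50.80 × 28.01 = 1423 g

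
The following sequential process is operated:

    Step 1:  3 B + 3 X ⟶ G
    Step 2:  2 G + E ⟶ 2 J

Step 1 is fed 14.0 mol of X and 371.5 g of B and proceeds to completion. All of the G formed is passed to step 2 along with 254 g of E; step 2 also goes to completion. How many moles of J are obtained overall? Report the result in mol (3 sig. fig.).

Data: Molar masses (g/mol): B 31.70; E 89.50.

3.91 mol

Step 1:
n(X) = 14.00 mol
n(B) = 371.5 / 31.70 = 11.72 mol
n/ν → X: 4.667, B: 3.907; B is limiting.
n(G) produced = (1/3) × 11.72 = 3.907 mol
Step 2:
n(G) available = 3.907 mol
n(E) = 254.0 / 89.50 = 2.838 mol
n/ν → G: 1.954, E: 2.838; G is limiting.
n(J) = (2/2) × 3.907 = 3.907 mol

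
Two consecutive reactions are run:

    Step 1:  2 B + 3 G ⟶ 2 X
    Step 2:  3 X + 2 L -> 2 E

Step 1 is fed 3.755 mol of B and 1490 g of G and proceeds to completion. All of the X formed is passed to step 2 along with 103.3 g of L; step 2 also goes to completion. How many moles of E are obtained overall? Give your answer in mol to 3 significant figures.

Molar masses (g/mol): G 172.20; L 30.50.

Step 1:
n(B) = 3.755 mol
n(G) = 1490 / 172.20 = 8.653 mol
n/ν → B: 1.878, G: 2.884; B is limiting.
n(X) produced = (2/2) × 3.755 = 3.755 mol
Step 2:
n(X) available = 3.755 mol
n(L) = 103.3 / 30.50 = 3.387 mol
n/ν → X: 1.252, L: 1.694; X is limiting.
n(E) = (2/3) × 3.755 = 2.503 mol

2.50 mol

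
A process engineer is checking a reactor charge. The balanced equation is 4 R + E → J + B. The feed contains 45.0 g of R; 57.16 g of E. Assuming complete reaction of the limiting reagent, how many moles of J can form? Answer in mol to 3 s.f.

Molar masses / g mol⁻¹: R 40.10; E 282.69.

0.202 mol

n(R) = 45.00 / 40.10 = 1.122 mol
n(E) = 57.16 / 282.69 = 0.2022 mol
n/ν → R: 0.2805, E: 0.2022; E is limiting.
n(J) = (1/1) × 0.2022 = 0.2022 mol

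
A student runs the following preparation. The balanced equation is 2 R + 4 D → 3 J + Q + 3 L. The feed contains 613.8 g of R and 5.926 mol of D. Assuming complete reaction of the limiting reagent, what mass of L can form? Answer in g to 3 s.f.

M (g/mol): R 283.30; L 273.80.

n(R) = 613.8 / 283.30 = 2.167 mol
n(D) = 5.926 mol
n/ν → R: 1.084, D: 1.482; R is limiting.
n(L) = (3/2) × 2.167 = 3.251 mol
mass = 3.251 × 273.80 = 890.1 g

890 g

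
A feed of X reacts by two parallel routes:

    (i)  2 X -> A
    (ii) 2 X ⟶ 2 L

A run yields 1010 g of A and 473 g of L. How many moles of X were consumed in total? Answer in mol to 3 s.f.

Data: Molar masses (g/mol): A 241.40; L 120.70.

12.3 mol

n(A) = 1010 / 241.40 = 4.184 mol
n(L) = 473 / 120.70 = 3.919 mol
n(X) via (i) = (2/1)×4.184 = 8.368 mol
n(X) via (ii) = (2/2)×3.919 = 3.919 mol
total n(X) = 8.368 + 3.919 = 12.29 mol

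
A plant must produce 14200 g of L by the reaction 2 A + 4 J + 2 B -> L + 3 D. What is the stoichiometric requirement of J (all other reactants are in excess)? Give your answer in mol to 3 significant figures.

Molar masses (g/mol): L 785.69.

n(L) = 14200 / 785.69 = 18.07 mol
n(J) = (4/1) × 18.07 = 72.28 mol

72.3 mol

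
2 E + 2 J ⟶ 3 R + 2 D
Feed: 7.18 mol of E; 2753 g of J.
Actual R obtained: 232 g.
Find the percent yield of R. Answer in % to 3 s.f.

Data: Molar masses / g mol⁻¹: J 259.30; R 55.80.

38.6 %

n(E) = 7.180 mol
n(J) = 2753 / 259.30 = 10.62 mol
n/ν for E = 7.180/2 = 3.590
n/ν for J = 10.62/2 = 5.310
Smallest n/ν is E → limiting reagent.
theoretical n(R) = (3/2) × 7.180 = 10.77 mol → 601.0 g
% yield = 232 / 601.0 × 100 = 38.60 %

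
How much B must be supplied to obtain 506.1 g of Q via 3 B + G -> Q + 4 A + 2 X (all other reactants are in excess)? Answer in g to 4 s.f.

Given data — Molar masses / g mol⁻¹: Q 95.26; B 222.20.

3542 g

n(Q) = 506.1 / 95.26 = 5.313 mol
n(B) = (3/1) × 5.313 = 15.94 mol
mass = 15.94 × 222.20 = 3542 g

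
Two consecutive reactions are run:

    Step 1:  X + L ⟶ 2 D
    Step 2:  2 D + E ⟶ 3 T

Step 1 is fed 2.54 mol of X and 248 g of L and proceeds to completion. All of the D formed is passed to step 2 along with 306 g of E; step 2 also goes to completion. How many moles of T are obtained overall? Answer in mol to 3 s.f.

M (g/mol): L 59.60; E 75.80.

7.62 mol

Step 1:
n(X) = 2.540 mol
n(L) = 248.0 / 59.60 = 4.161 mol
n/ν for X = 2.540/1 = 2.540
n/ν for L = 4.161/1 = 4.161
Smallest n/ν is X → limiting reagent.
n(D) produced = (2/1) × 2.540 = 5.080 mol
Step 2:
n(D) available = 5.080 mol
n(E) = 306.0 / 75.80 = 4.037 mol
n/ν for D = 5.080/2 = 2.540
n/ν for E = 4.037/1 = 4.037
Smallest n/ν is D → limiting reagent.
n(T) = (3/2) × 5.080 = 7.620 mol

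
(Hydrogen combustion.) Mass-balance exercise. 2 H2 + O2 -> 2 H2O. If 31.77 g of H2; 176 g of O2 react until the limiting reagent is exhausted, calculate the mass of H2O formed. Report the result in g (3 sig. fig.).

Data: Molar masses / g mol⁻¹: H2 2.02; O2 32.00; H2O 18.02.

198 g

n(H2) = 31.77 / 2.02 = 15.73 mol
n(O2) = 176.0 / 32.00 = 5.500 mol
n/ν for H2 = 15.73/2 = 7.865
n/ν for O2 = 5.500/1 = 5.500
Smallest n/ν is O2 → limiting reagent.
n(H2O) = (2/1) × 5.500 = 11.00 mol
mass = 11.00 × 18.02 = 198.2 g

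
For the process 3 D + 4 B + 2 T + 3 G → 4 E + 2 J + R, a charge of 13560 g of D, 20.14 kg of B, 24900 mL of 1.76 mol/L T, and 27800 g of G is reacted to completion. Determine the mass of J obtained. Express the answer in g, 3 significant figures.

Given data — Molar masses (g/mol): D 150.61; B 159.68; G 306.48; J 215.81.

n(D) = 13560 / 150.61 = 90.03 mol
n(B) = 20.14×1000 / 159.68 = 126.1 mol
n(T) = 1.76 × 24900/1000 = 43.82 mol
n(G) = 27800 / 306.48 = 90.71 mol
n/ν → D: 30.01, B: 31.53, T: 21.91, G: 30.24; T is limiting.
n(J) = (2/2) × 43.82 = 43.82 mol
mass = 43.82 × 215.81 = 9457 g

9460 g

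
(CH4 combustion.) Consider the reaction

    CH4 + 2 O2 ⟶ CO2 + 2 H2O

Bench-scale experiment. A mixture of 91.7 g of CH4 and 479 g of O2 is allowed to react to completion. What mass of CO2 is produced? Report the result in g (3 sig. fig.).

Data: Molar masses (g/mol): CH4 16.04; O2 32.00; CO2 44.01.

252 g

n(CH4) = 91.70 / 16.04 = 5.717 mol
n(O2) = 479.0 / 32.00 = 14.97 mol
n/ν for CH4 = 5.717/1 = 5.717
n/ν for O2 = 14.97/2 = 7.485
Smallest n/ν is CH4 → limiting reagent.
n(CO2) = (1/1) × 5.717 = 5.717 mol
mass = 5.717 × 44.01 = 251.6 g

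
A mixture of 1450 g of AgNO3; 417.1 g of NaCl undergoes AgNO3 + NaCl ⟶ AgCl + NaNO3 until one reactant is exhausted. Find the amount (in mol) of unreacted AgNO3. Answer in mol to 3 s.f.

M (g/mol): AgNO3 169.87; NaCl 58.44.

n(AgNO3) = 1450 / 169.87 = 8.536 mol
n(NaCl) = 417.1 / 58.44 = 7.137 mol
n/ν for AgNO3 = 8.536/1 = 8.536
n/ν for NaCl = 7.137/1 = 7.137
Smallest n/ν is NaCl → limiting reagent.
AgNO3 consumed = (1/1) × 7.137 = 7.137 mol
AgNO3 remaining = 8.536 − 7.137 = 1.399 mol

1.40 mol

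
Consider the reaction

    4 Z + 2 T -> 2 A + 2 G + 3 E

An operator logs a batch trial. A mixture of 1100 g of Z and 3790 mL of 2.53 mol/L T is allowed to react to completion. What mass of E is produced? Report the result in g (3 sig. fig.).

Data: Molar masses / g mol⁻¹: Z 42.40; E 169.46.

2440 g

n(Z) = 1100 / 42.40 = 25.94 mol
n(T) = 2.53 × 3790/1000 = 9.589 mol
n/ν → Z: 6.485, T: 4.795; T is limiting.
n(E) = (3/2) × 9.589 = 14.38 mol
mass = 14.38 × 169.46 = 2437 g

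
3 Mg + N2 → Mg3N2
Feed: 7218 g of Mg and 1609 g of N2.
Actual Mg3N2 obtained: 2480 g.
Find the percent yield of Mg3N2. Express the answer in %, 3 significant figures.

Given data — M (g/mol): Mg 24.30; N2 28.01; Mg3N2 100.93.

42.8 %

n(Mg) = 7218 / 24.30 = 297.0 mol
n(N2) = 1609 / 28.01 = 57.44 mol
n/ν → Mg: 99.00, N2: 57.44; N2 is limiting.
theoretical n(Mg3N2) = (1/1) × 57.44 = 57.44 mol → 5797 g
% yield = 2480 / 5797 × 100 = 42.78 %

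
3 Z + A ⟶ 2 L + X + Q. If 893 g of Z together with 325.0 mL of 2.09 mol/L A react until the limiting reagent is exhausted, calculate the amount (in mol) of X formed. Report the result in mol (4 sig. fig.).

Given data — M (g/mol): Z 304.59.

0.6793 mol

n(Z) = 893.0 / 304.59 = 2.932 mol
n(A) = 2.09 × 325.0/1000 = 0.6793 mol
n/ν → Z: 0.9773, A: 0.6793; A is limiting.
n(X) = (1/1) × 0.6793 = 0.6793 mol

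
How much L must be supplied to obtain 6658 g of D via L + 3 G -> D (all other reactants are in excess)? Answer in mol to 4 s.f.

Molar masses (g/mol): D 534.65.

12.45 mol

n(D) = 6658 / 534.65 = 12.45 mol
n(L) = (1/1) × 12.45 = 12.45 mol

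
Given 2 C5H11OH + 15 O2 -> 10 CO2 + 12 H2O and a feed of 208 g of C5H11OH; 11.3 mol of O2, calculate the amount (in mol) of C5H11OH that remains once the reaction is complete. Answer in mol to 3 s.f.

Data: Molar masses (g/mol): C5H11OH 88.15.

0.853 mol

n(C5H11OH) = 208.0 / 88.15 = 2.360 mol
n(O2) = 11.30 mol
n/ν for C5H11OH = 2.360/2 = 1.180
n/ν for O2 = 11.30/15 = 0.7533
Smallest n/ν is O2 → limiting reagent.
C5H11OH consumed = (2/15) × 11.30 = 1.507 mol
C5H11OH remaining = 2.360 − 1.507 = 0.8530 mol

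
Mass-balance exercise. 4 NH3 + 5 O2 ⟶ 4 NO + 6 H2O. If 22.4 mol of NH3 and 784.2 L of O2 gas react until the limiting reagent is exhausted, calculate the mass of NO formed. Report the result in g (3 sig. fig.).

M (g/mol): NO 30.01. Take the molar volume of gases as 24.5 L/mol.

672 g

n(NH3) = 22.40 mol
n(O2) = 784.2 / 24.5 = 32.01 mol
n/ν for NH3 = 22.40/4 = 5.600
n/ν for O2 = 32.01/5 = 6.402
Smallest n/ν is NH3 → limiting reagent.
n(NO) = (4/4) × 22.40 = 22.40 mol
mass = 22.40 × 30.01 = 672.2 g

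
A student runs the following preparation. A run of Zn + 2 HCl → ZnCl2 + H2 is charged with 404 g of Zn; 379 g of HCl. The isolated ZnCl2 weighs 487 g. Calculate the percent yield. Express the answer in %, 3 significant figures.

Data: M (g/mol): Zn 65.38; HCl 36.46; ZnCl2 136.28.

n(Zn) = 404.0 / 65.38 = 6.179 mol
n(HCl) = 379.0 / 36.46 = 10.39 mol
n/ν → Zn: 6.179, HCl: 5.195; HCl is limiting.
theoretical n(ZnCl2) = (1/2) × 10.39 = 5.195 mol → 708.0 g
% yield = 487 / 708.0 × 100 = 68.79 %

68.8 %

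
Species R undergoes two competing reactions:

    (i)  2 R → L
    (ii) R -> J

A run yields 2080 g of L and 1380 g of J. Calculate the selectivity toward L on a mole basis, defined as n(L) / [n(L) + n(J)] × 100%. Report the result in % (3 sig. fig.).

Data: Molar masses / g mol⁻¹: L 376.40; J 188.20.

43.0 %

n(L) = 2080 / 376.40 = 5.526 mol
n(J) = 1380 / 188.20 = 7.333 mol
selectivity = 5.526/(5.526+7.333) × 100 = 42.97 %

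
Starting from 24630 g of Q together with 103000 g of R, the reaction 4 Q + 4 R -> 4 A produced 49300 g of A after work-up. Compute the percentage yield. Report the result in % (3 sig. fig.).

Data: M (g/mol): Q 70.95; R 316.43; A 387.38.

n(Q) = 24630 / 70.95 = 347.1 mol
n(R) = 103000 / 316.43 = 325.5 mol
n/ν → Q: 86.78, R: 81.38; R is limiting.
theoretical n(A) = (4/4) × 325.5 = 325.5 mol → 126100 g
% yield = 49300 / 126100 × 100 = 39.10 %

39.1 %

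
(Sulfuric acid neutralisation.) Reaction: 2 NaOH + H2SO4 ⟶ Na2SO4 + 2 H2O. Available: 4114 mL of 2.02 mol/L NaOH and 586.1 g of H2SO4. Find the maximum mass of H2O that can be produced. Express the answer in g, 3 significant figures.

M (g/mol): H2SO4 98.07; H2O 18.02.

150 g

n(NaOH) = 2.02 × 4114/1000 = 8.310 mol
n(H2SO4) = 586.1 / 98.07 = 5.976 mol
n/ν for NaOH = 8.310/2 = 4.155
n/ν for H2SO4 = 5.976/1 = 5.976
Smallest n/ν is NaOH → limiting reagent.
n(H2O) = (2/2) × 8.310 = 8.310 mol
mass = 8.310 × 18.02 = 149.7 g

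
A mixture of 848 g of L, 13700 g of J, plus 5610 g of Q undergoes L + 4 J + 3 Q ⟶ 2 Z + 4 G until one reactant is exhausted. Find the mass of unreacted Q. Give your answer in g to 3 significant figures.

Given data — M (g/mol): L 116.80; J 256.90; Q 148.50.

n(L) = 848.0 / 116.80 = 7.260 mol
n(J) = 13700 / 256.90 = 53.33 mol
n(Q) = 5610 / 148.50 = 37.78 mol
n/ν for L = 7.260/1 = 7.260
n/ν for J = 53.33/4 = 13.33
n/ν for Q = 37.78/3 = 12.59
Smallest n/ν is L → limiting reagent.
Q consumed = (3/1) × 7.260 = 21.78 mol
Q remaining = 37.78 − 21.78 = 16.00 mol
mass = 16.00 × 148.50 = 2376 g

2380 g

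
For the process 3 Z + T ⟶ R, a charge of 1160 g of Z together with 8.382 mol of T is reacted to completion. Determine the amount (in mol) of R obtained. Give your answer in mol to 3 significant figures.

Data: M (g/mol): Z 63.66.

n(Z) = 1160 / 63.66 = 18.22 mol
n(T) = 8.382 mol
n/ν for Z = 18.22/3 = 6.073
n/ν for T = 8.382/1 = 8.382
Smallest n/ν is Z → limiting reagent.
n(R) = (1/3) × 18.22 = 6.073 mol

6.07 mol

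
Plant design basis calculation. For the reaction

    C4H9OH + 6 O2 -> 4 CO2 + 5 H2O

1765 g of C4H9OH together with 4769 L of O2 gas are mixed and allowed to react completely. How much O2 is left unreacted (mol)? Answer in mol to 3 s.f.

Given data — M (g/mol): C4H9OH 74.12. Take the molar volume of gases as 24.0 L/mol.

55.8 mol

n(C4H9OH) = 1765 / 74.12 = 23.81 mol
n(O2) = 4769 / 24.0 = 198.7 mol
n/ν → C4H9OH: 23.81, O2: 33.12; C4H9OH is limiting.
O2 consumed = (6/1) × 23.81 = 142.9 mol
O2 remaining = 198.7 − 142.9 = 55.80 mol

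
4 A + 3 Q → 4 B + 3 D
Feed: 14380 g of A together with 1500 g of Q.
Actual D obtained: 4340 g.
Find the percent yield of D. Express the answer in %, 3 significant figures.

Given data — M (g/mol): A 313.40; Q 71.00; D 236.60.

n(A) = 14380 / 313.40 = 45.88 mol
n(Q) = 1500 / 71.00 = 21.13 mol
n/ν → A: 11.47, Q: 7.043; Q is limiting.
theoretical n(D) = (3/3) × 21.13 = 21.13 mol → 4999 g
% yield = 4340 / 4999 × 100 = 86.82 %

86.8 %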